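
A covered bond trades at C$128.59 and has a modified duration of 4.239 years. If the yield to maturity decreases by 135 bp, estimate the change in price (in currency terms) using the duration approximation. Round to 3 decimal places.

+C$7.359

Duration approximation: ΔP/P ≈ -D_mod · Δy = -4.239 × (-0.0135) = +0.0572265.
ΔP ≈ 128.59 × (+0.0572265) = +7.358755635.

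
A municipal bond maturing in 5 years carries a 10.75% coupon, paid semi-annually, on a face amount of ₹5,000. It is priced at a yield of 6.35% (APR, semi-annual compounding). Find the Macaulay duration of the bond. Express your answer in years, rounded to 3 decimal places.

Periodic yield y = 0.03175. Discount each cash flow and weight by its period:
  t   CF        PV=CF/(1+0.03175)^t    t·PV
  1       268.75       260.4798       260.4798
  2       268.75       252.4640       504.9281
  3       268.75       244.6950       734.0849
  4       268.75       237.1650       948.6599
  5       268.75       229.8667     1,149.3336
  6       268.75       222.7930     1,336.7582
  7       268.75       215.9370     1,511.5592
  8       268.75       209.2920     1,674.3361
  9       268.75       202.8515     1,825.6633
  10    5,268.75     3,854.4536    38,544.5355
  Σ                  5,929.9976    48,490.3386
Price P = Σ PV = 5,929.9976.
Macaulay duration = Σ(t·PV) / P = 48,490.3386 / 5,929.9976 = 8.17713 half-year periods.
In years: 8.17713 / 2 = 4.08856 years.

4.089 years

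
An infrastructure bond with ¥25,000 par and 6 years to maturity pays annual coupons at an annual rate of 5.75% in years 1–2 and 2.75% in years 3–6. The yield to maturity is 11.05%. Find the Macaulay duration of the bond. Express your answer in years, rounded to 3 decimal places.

Periodic yield y = 0.1105. Discount each cash flow and weight by its year:
  t   CF        PV=CF/(1+0.1105)^t    t·PV
  1     1,437.50     1,294.4620     1,294.4620
  2     1,437.50     1,165.6569     2,331.3137
  3       687.50       502.0154     1,506.0461
  4       687.50       452.0625     1,808.2499
  5       687.50       407.0801     2,035.4006
  6    25,687.50    13,696.5271    82,179.1627
  Σ                 17,517.8039    91,154.6350
Price P = Σ PV = 17,517.8039.
Macaulay duration = Σ(t·PV) / P = 91,154.6350 / 17,517.8039 = 5.20354 years.

5.204 years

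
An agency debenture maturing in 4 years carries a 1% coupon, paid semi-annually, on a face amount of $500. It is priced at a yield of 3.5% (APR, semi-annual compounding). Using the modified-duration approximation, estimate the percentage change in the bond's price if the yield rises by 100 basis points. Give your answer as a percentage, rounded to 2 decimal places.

-3.86%

Periodic yield y = 0.0175. Modified duration first:
  t   CF        PV=CF/(1+0.0175)^t    t·PV
  1         2.50         2.4570         2.4570
  2         2.50         2.4147         4.8295
  3         2.50         2.3732         7.1196
  4         2.50         2.3324         9.3296
  5         2.50         2.2923        11.4614
  6         2.50         2.2529        13.5171
  7         2.50         2.2141        15.4988
  8       502.50       437.3818     3,499.0545
  Σ                    453.7184     3,563.2676
P = 453.7184; D_Mac = 7.85348 half-year periods = 3.92674 yrs; D_mod = 3.92674/(1+0.0175) = 3.85920 yrs.
ΔP/P ≈ -D_mod · Δy = -3.85920 × (+0.01) = -0.038592 = -3.8592%.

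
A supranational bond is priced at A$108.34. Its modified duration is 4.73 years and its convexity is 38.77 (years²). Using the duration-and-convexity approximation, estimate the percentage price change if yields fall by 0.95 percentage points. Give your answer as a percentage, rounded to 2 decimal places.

Duration effect: -D_mod·Δy = -4.73 × (-0.0095) = +0.044935
Convexity effect: ½·C·(Δy)² = 0.5 × 38.77 × (-0.0095)² = +0.00174949625
ΔP/P ≈ +0.044935 + 0.00174949625 = +0.04668449625
= +4.668449625%.

+4.67%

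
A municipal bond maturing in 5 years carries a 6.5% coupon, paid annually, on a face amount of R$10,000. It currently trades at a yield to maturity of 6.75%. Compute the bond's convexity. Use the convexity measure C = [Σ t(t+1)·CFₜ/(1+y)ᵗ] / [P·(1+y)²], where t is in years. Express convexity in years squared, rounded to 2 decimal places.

22.30

With y = 0.0675:
  t   CF        PV=CF/(1+0.0675)^t    t·PV        t(t+1)·PV
  1       650.00       608.8993       608.8993       1,217.7986
  2       650.00       570.3975     1,140.7949       3,422.3848
  3       650.00       534.3302     1,602.9905       6,411.9622
  4       650.00       500.5435     2,002.1740      10,010.8699
  5    10,650.00     7,682.6348    38,413.1740     230,479.0441
  Σ                  9,896.8052    43,768.0328     251,542.0596
P = 9,896.8052.
Convexity = Σ t(t+1)·PV / [P·(1+y)²] = 251,542.0596 / (9,896.8052 × 1.139556) = 22.30385.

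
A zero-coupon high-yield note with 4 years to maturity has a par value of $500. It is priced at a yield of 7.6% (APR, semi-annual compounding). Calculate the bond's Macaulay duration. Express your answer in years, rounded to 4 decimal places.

4.0000 years

A zero-coupon bond has a single cash flow at maturity, so its Macaulay duration equals its maturity: 4 years.
(Equivalently: 8 semi-annual periods ÷ 2 = 4 years.)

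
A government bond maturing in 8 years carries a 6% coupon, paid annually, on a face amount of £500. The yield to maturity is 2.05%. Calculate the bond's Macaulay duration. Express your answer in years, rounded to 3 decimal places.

6.773 years

Periodic yield y = 0.0205. Discount each cash flow and weight by its year:
  t   CF        PV=CF/(1+0.0205)^t    t·PV
  1        30.00        29.3974        29.3974
  2        30.00        28.8068        57.6136
  3        30.00        28.2281        84.6844
  4        30.00        27.6611       110.6443
  5        30.00        27.1054       135.5271
  6        30.00        26.5609       159.3656
  7        30.00        26.0274       182.1916
  8       530.00       450.5799     3,604.6391
  Σ                    644.3670     4,364.0630
Price P = Σ PV = 644.3670.
Macaulay duration = Σ(t·PV) / P = 4,364.0630 / 644.3670 = 6.77264 years.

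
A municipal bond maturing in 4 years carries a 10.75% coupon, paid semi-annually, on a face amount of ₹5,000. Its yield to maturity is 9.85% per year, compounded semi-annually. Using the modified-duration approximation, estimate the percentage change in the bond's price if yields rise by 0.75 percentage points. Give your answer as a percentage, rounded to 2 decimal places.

-2.41%

Periodic yield y = 0.04925. Modified duration first:
  t   CF        PV=CF/(1+0.04925)^t    t·PV
  1       268.75       256.1353       256.1353
  2       268.75       244.1128       488.2256
  3       268.75       232.6545       697.9636
  4       268.75       221.7341       886.9366
  5       268.75       211.3263     1,056.6316
  6       268.75       201.4070     1,208.4421
  7       268.75       191.9533     1,343.6732
  8     5,268.75     3,586.5407    28,692.3260
  Σ                  5,145.8642    34,630.3340
P = 5,145.8642; D_Mac = 6.72974 half-year periods = 3.36487 yrs; D_mod = 3.36487/(1+0.04925) = 3.20693 yrs.
ΔP/P ≈ -D_mod · Δy = -3.20693 × (+0.0075) = -0.024052 = -2.4052%.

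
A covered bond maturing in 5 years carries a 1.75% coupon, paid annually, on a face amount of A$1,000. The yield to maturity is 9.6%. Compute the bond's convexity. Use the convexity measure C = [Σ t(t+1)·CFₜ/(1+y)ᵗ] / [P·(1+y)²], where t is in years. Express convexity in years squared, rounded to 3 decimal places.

With y = 0.096:
  t   CF        PV=CF/(1+0.096)^t    t·PV        t(t+1)·PV
  1        17.50        15.9672        15.9672          31.9343
  2        17.50        14.5686        29.1371          87.4114
  3        17.50        13.2925        39.8775         159.5099
  4        17.50        12.1282        48.5127         242.5637
  5     1,017.50       643.4009     3,217.0044      19,302.0262
  Σ                    699.3573     3,350.4989      19,823.4456
P = 699.3573.
Convexity = Σ t(t+1)·PV / [P·(1+y)²] = 19,823.4456 / (699.3573 × 1.201216) = 23.59712.

23.597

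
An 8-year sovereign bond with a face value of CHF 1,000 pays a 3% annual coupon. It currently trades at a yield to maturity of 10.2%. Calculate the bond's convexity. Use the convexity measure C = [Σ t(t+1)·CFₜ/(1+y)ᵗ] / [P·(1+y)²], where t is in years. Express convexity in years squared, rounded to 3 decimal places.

49.359

With y = 0.102:
  t   CF        PV=CF/(1+0.102)^t    t·PV        t(t+1)·PV
  1        30.00        27.2232        27.2232          54.4465
  2        30.00        24.7035        49.4070         148.2209
  3        30.00        22.4169        67.2508         269.0034
  4        30.00        20.3421        81.3682         406.8411
  5        30.00        18.4592        92.2961         553.7765
  6        30.00        16.7507       100.5039         703.5273
  7        30.00        15.2002       106.4016         851.2127
  8     1,030.00       473.5703     3,788.5625      34,097.0624
  Σ                    618.6661     4,313.0133      37,084.0909
P = 618.6661.
Convexity = Σ t(t+1)·PV / [P·(1+y)²] = 37,084.0909 / (618.6661 × 1.214404) = 49.35920.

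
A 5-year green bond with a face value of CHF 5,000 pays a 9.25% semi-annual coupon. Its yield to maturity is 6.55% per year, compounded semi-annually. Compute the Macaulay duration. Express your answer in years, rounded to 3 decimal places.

Periodic yield y = 0.03275. Discount each cash flow and weight by its period:
  t   CF        PV=CF/(1+0.03275)^t    t·PV
  1       231.25       223.9167       223.9167
  2       231.25       216.8160       433.6320
  3       231.25       209.9405       629.8214
  4       231.25       203.2829       813.1317
  5       231.25       196.8365       984.1827
  6       231.25       190.5946     1,143.5674
  7       231.25       184.5505     1,291.8538
  8       231.25       178.6982     1,429.5854
  9       231.25       173.0314     1,557.2826
  10    5,231.25     3,790.1242    37,901.2417
  Σ                  5,567.7915    46,408.2154
Price P = Σ PV = 5,567.7915.
Macaulay duration = Σ(t·PV) / P = 46,408.2154 / 5,567.7915 = 8.33512 half-year periods.
In years: 8.33512 / 2 = 4.16756 years.

4.168 years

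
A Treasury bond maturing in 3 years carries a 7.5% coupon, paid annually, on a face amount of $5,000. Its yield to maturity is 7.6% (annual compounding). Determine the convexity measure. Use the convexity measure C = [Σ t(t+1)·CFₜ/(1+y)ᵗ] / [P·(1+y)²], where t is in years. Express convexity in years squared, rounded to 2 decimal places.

With y = 0.076:
  t   CF        PV=CF/(1+0.076)^t    t·PV        t(t+1)·PV
  1       375.00       348.5130       348.5130         697.0260
  2       375.00       323.8969       647.7937       1,943.3811
  3     5,375.00     4,314.6111    12,943.8332      51,775.3330
  Σ                  4,987.0209    13,940.1400      54,415.7401
P = 4,987.0209.
Convexity = Σ t(t+1)·PV / [P·(1+y)²] = 54,415.7401 / (4,987.0209 × 1.157776) = 9.42451.

9.42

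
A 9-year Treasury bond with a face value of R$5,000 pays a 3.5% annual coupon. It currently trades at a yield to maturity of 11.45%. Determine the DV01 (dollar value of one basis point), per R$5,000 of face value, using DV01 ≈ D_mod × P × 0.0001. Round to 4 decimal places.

R$1.8884

Periodic yield y = 0.1145.
  t   CF        PV=CF/(1+0.1145)^t    t·PV
  1       175.00       157.0211       157.0211
  2       175.00       140.8893       281.7785
  3       175.00       126.4148       379.2443
  4       175.00       113.4273       453.7094
  5       175.00       101.7742       508.8710
  6       175.00        91.3183       547.9095
  7       175.00        81.9365       573.5557
  8       175.00        73.5186       588.1491
  9     5,175.00     1,950.6965    17,556.2683
  Σ                  2,836.9966    21,046.5069
P = 2,836.9966; D_Mac = 7.41859 yrs; D_mod = 6.65643 yrs.
DV01 ≈ 6.65643 × 2,836.9966 × 0.0001 = 1.888426.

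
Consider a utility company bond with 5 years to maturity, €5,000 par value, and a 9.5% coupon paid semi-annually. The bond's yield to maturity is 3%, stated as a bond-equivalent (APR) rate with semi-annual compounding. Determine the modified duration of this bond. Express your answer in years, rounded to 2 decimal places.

4.16 years

Periodic yield y = 0.015. First find Macaulay duration:
  t   CF        PV=CF/(1+0.015)^t    t·PV
  1       237.50       233.9901       233.9901
  2       237.50       230.5322       461.0643
  3       237.50       227.1253       681.3759
  4       237.50       223.7688       895.0750
  5       237.50       220.4618     1,102.3091
  6       237.50       217.2038     1,303.2226
  7       237.50       213.9939     1,497.9570
  8       237.50       210.8314     1,686.6511
  9       237.50       207.7157     1,869.4409
  10    5,237.50     4,512.9821    45,129.8213
  Σ                  6,498.6050    54,860.9075
P = 6,498.6050; Macaulay duration = 54,860.9075 / 6,498.6050 = 8.44195 half-year periods = 4.22098 years.
Modified duration = D_Mac / (1 + y) = 4.22098 / 1.015 = 4.15860 years.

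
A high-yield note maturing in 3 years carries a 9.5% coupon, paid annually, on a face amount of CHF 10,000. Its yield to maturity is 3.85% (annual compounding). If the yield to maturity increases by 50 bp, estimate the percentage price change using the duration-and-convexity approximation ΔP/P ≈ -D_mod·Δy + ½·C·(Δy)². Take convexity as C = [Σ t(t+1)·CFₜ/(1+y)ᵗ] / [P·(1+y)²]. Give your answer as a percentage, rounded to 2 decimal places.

-1.32%

With y = 0.0385:
  t   CF        PV=CF/(1+0.0385)^t    t·PV        t(t+1)·PV
  1       950.00       914.7809       914.7809       1,829.5619
  2       950.00       880.8675     1,761.7351       5,285.2052
  3    10,950.00     9,776.7524    29,330.2572     117,321.0288
  Σ                 11,572.4009    32,006.7732     124,435.7958
P = 11,572.4009; D_Mac = 2.76579 yrs; D_mod = 2.66325 yrs; C = 9.97031.
Duration effect: -2.66325 × (+0.005) = -0.013316
Convexity effect: 0.5 × 9.97031 × (0.005)² = +0.0001246
ΔP/P ≈ -0.013316 + 0.0001246 = -0.013192 = -1.3192%.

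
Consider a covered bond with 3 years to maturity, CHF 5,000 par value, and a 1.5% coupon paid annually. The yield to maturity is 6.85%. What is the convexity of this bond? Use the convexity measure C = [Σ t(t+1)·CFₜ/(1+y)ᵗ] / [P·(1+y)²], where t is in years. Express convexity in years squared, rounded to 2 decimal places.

10.29

With y = 0.0685:
  t   CF        PV=CF/(1+0.0685)^t    t·PV        t(t+1)·PV
  1        75.00        70.1919        70.1919         140.3837
  2        75.00        65.6920       131.3839         394.1518
  3     5,075.00     4,160.1833    12,480.5499      49,922.1997
  Σ                  4,296.0671    12,682.1257      50,456.7352
P = 4,296.0671.
Convexity = Σ t(t+1)·PV / [P·(1+y)²] = 50,456.7352 / (4,296.0671 × 1.141692) = 10.28724.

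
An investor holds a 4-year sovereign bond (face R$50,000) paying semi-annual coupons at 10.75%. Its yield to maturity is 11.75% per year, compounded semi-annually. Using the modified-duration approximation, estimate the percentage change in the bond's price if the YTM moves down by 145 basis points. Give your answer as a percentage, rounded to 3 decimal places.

Periodic yield y = 0.05875. Modified duration first:
  t   CF        PV=CF/(1+0.05875)^t    t·PV
  1     2,687.50     2,538.3707     2,538.3707
  2     2,687.50     2,397.5166     4,795.0332
  3     2,687.50     2,264.4785     6,793.4355
  4     2,687.50     2,138.8227     8,555.2907
  5     2,687.50     2,020.1395    10,100.6974
  6     2,687.50     1,908.0420    11,448.2521
  7     2,687.50     1,802.1648    12,615.1538
  8    52,687.50    33,370.3072   266,962.4579
  Σ                 48,439.8421   323,808.6914
P = 48,439.8421; D_Mac = 6.68476 half-year periods = 3.34238 yrs; D_mod = 3.34238/(1+0.05875) = 3.15691 yrs.
ΔP/P ≈ -D_mod · Δy = -3.15691 × (-0.0145) = +0.045775 = +4.5775%.

+4.578%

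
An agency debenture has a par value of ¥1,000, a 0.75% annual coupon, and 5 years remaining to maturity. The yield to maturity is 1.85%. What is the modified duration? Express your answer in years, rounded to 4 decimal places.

4.8343 years

Periodic yield y = 0.0185. First find Macaulay duration:
  t   CF        PV=CF/(1+0.0185)^t    t·PV
  1         7.50         7.3638         7.3638
  2         7.50         7.2300        14.4600
  3         7.50         7.0987        21.2961
  4         7.50         6.9697        27.8790
  5     1,007.50       919.2632     4,596.3161
  Σ                    947.9255     4,667.3150
P = 947.9255; Macaulay duration = 4,667.3150 / 947.9255 = 4.92372 years.
Modified duration = D_Mac / (1 + y) = 4.92372 / 1.0185 = 4.83428 years.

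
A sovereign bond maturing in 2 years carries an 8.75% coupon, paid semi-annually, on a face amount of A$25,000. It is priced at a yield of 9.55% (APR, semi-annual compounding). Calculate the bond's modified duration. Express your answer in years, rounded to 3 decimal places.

Periodic yield y = 0.04775. First find Macaulay duration:
  t   CF        PV=CF/(1+0.04775)^t    t·PV
  1     1,093.75     1,043.9036     1,043.9036
  2     1,093.75       996.3289     1,992.6578
  3     1,093.75       950.9224     2,852.7671
  4    26,093.75    21,652.3889    86,609.5557
  Σ                 24,643.5438    92,498.8841
P = 24,643.5438; Macaulay duration = 92,498.8841 / 24,643.5438 = 3.75347 half-year periods = 1.87674 years.
Modified duration = D_Mac / (1 + y) = 1.87674 / 1.04775 = 1.79121 years.

1.791 years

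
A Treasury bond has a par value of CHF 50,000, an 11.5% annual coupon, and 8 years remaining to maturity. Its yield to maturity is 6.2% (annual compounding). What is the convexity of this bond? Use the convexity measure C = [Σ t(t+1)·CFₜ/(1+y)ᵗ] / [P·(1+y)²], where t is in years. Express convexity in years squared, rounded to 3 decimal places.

With y = 0.062:
  t   CF        PV=CF/(1+0.062)^t    t·PV        t(t+1)·PV
  1     5,750.00     5,414.3126     5,414.3126      10,828.6252
  2     5,750.00     5,098.2228    10,196.4456      30,589.3368
  3     5,750.00     4,800.5864    14,401.7593      57,607.0373
  4     5,750.00     4,520.3262    18,081.3049      90,406.5244
  5     5,750.00     4,256.4277    21,282.1385     127,692.8310
  6     5,750.00     4,007.9357    24,047.6141     168,333.2989
  7     5,750.00     3,773.9507    26,417.6552     211,341.2416
  8    55,750.00    34,454.7210   275,637.7681   2,480,739.9133
  Σ                 66,326.4832   395,478.9984   3,177,538.8086
P = 66,326.4832.
Convexity = Σ t(t+1)·PV / [P·(1+y)²] = 3,177,538.8086 / (66,326.4832 × 1.127844) = 42.47710.

42.477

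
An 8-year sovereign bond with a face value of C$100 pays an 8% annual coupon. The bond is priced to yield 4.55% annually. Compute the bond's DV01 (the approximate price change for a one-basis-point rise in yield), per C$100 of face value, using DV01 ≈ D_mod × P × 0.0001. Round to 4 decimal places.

Periodic yield y = 0.0455.
  t   CF        PV=CF/(1+0.0455)^t    t·PV
  1         8.00         7.6518         7.6518
  2         8.00         7.3188        14.6377
  3         8.00         7.0003        21.0010
  4         8.00         6.6957        26.7827
  5         8.00         6.4043        32.0214
  6         8.00         6.1256        36.7534
  7         8.00         5.8590        41.0128
  8       108.00        75.6539       605.2314
  Σ                    122.7094       785.0921
P = 122.7094; D_Mac = 6.39798 yrs; D_mod = 6.11954 yrs.
DV01 ≈ 6.11954 × 122.7094 × 0.0001 = 0.075092.

C$0.0751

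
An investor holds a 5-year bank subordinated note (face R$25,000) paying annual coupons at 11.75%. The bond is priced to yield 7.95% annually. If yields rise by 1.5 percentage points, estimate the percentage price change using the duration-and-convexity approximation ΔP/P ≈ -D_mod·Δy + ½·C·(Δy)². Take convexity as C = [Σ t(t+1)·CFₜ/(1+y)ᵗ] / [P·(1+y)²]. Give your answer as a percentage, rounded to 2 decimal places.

-5.51%

With y = 0.0795:
  t   CF        PV=CF/(1+0.0795)^t    t·PV        t(t+1)·PV
  1     2,937.50     2,721.1672     2,721.1672       5,442.3344
  2     2,937.50     2,520.7663     5,041.5326      15,124.5977
  3     2,937.50     2,335.1239     7,005.3718      28,021.4872
  4     2,937.50     2,163.1533     8,652.6130      43,263.0650
  5    27,937.50    19,057.8677    95,289.3384     571,736.0302
  Σ                 28,798.0784   118,710.0230     663,587.5146
P = 28,798.0784; D_Mac = 4.12215 yrs; D_mod = 3.81857 yrs; C = 19.77377.
Duration effect: -3.81857 × (+0.015) = -0.057279
Convexity effect: 0.5 × 19.77377 × (0.015)² = +0.0022245
ΔP/P ≈ -0.057279 + 0.0022245 = -0.055054 = -5.5054%.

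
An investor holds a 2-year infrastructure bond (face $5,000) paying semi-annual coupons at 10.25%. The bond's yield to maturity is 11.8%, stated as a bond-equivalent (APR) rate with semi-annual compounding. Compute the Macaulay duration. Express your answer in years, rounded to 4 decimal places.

1.8563 years

Periodic yield y = 0.059. Discount each cash flow and weight by its period:
  t   CF        PV=CF/(1+0.059)^t    t·PV
  1       256.25       241.9736       241.9736
  2       256.25       228.4925       456.9850
  3       256.25       215.7625       647.2875
  4     5,256.25     4,179.1905    16,716.7622
  Σ                  4,865.4191    18,063.0083
Price P = Σ PV = 4,865.4191.
Macaulay duration = Σ(t·PV) / P = 18,063.0083 / 4,865.4191 = 3.71253 half-year periods.
In years: 3.71253 / 2 = 1.85626 years.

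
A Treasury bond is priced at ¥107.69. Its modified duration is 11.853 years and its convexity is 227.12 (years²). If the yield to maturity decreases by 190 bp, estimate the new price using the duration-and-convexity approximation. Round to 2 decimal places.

¥136.36

Duration effect: -D_mod·Δy = -11.853 × (-0.019) = +0.225207
Convexity effect: ½·C·(Δy)² = 0.5 × 227.12 × (-0.019)² = +0.04099516
ΔP/P ≈ +0.225207 + 0.04099516 = +0.26620216
New price ≈ 107.69 × (1 + 0.26620216) = 136.3573106104.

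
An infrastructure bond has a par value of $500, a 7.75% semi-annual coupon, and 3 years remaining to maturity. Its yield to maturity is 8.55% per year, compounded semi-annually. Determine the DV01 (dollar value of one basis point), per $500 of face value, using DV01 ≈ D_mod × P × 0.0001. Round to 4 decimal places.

Periodic yield y = 0.04275.
  t   CF        PV=CF/(1+0.04275)^t    t·PV
  1       19.375        18.5807        18.5807
  2       19.375        17.8189        35.6378
  3       19.375        17.0884        51.2652
  4       19.375        16.3878        65.5512
  5       19.375        15.7160        78.5798
  6      519.375       404.0172     2,424.1032
  Σ                    489.6089     2,673.7179
P = 489.6089; D_Mac = 5.46093 half-year periods = 2.73046 yrs; D_mod = 2.61852 yrs.
DV01 ≈ 2.61852 × 489.6089 × 0.0001 = 0.128205.

$0.1282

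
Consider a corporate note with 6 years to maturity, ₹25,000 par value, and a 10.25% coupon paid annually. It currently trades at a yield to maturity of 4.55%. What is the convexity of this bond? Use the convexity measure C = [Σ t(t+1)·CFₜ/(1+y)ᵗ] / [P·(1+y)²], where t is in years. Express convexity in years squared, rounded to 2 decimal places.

With y = 0.0455:
  t   CF        PV=CF/(1+0.0455)^t    t·PV        t(t+1)·PV
  1     2,562.50     2,450.9804     2,450.9804       4,901.9608
  2     2,562.50     2,344.3141     4,688.6282      14,065.8846
  3     2,562.50     2,242.2899     6,726.8697      26,907.4789
  4     2,562.50     2,144.7058     8,578.8232      42,894.1159
  5     2,562.50     2,051.3685    10,256.8426      61,541.0558
  6    27,562.50    21,104.4668   126,626.8007     886,387.6048
  Σ                 32,338.1255   159,328.9448   1,036,698.1009
P = 32,338.1255.
Convexity = Σ t(t+1)·PV / [P·(1+y)²] = 1,036,698.1009 / (32,338.1255 × 1.093070) = 29.32847.

29.33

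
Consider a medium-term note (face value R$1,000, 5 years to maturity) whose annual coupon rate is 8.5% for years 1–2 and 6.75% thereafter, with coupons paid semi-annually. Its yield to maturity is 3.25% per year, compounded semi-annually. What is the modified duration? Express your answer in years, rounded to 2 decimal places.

4.23 years

Periodic yield y = 0.01625. First find Macaulay duration:
  t   CF        PV=CF/(1+0.01625)^t    t·PV
  1        42.50        41.8204        41.8204
  2        42.50        41.1517        82.3034
  3        42.50        40.4937       121.4810
  4        42.50        39.8462       159.3847
  5        33.75        31.1366       155.6829
  6        33.75        30.6387       183.8322
  7        33.75        30.1488       211.0415
  8        33.75        29.6667       237.3336
  9        33.75        29.1923       262.7310
  10    1,033.75       879.8526     8,798.5263
  Σ                  1,193.9477    10,254.1372
P = 1,193.9477; Macaulay duration = 10,254.1372 / 1,193.9477 = 8.58843 half-year periods = 4.29422 years.
Modified duration = D_Mac / (1 + y) = 4.29422 / 1.01625 = 4.22555 years.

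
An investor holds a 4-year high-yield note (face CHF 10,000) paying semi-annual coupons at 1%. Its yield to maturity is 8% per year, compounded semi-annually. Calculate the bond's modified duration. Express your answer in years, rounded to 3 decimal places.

Periodic yield y = 0.04. First find Macaulay duration:
  t   CF        PV=CF/(1+0.04)^t    t·PV
  1        50.00        48.0769        48.0769
  2        50.00        46.2278        92.4556
  3        50.00        44.4498       133.3495
  4        50.00        42.7402       170.9608
  5        50.00        41.0964       205.4818
  6        50.00        39.5157       237.0944
  7        50.00        37.9959       265.9712
  8    10,050.00     7,343.4366    58,747.4925
  Σ                  7,643.5393    59,900.8827
P = 7,643.5393; Macaulay duration = 59,900.8827 / 7,643.5393 = 7.83680 half-year periods = 3.91840 years.
Modified duration = D_Mac / (1 + y) = 3.91840 / 1.04 = 3.76769 years.

3.768 years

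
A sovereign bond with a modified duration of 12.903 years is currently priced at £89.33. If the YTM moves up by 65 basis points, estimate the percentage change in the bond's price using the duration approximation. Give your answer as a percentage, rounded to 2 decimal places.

-8.39%

Duration approximation: ΔP/P ≈ -D_mod · Δy = -12.903 × (+0.0065) = -0.0838695.
As a percentage: -8.38695%.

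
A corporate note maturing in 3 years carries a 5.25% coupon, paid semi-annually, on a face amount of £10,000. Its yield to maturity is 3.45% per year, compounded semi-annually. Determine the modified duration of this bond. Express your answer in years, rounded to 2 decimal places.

Periodic yield y = 0.01725. First find Macaulay duration:
  t   CF        PV=CF/(1+0.01725)^t    t·PV
  1       262.50       258.0487       258.0487
  2       262.50       253.6728       507.3456
  3       262.50       249.3712       748.1135
  4       262.50       245.1424       980.5698
  5       262.50       240.9854     1,204.9272
  6    10,262.50     9,261.6204    55,569.7227
  Σ                 10,508.8410    59,268.7274
P = 10,508.8410; Macaulay duration = 59,268.7274 / 10,508.8410 = 5.63989 half-year periods = 2.81995 years.
Modified duration = D_Mac / (1 + y) = 2.81995 / 1.01725 = 2.77213 years.

2.77 years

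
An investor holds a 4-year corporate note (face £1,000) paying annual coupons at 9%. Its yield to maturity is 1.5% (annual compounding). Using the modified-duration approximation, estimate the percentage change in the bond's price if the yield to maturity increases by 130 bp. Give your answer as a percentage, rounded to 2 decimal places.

Periodic yield y = 0.015. Modified duration first:
  t   CF        PV=CF/(1+0.015)^t    t·PV
  1        90.00        88.6700        88.6700
  2        90.00        87.3596       174.7191
  3        90.00        86.0685       258.2056
  4     1,090.00     1,026.9808     4,107.9232
  Σ                  1,289.0788     4,629.5179
P = 1,289.0788; D_Mac = 3.59134 yrs; D_mod = 3.59134/(1+0.015) = 3.53826 yrs.
ΔP/P ≈ -D_mod · Δy = -3.53826 × (+0.013) = -0.045997 = -4.5997%.

-4.60%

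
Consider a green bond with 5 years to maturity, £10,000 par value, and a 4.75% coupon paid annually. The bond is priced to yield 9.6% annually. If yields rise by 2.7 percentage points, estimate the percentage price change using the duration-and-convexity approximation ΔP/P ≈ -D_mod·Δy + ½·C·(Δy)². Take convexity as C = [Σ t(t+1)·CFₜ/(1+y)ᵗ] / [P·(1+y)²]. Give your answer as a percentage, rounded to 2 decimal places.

With y = 0.096:
  t   CF        PV=CF/(1+0.096)^t    t·PV        t(t+1)·PV
  1       475.00       433.3942       433.3942         866.7883
  2       475.00       395.4326       790.8653       2,372.5958
  3       475.00       360.7962     1,082.3886       4,329.5543
  4       475.00       329.1936     1,316.7744       6,583.8721
  5    10,475.00     6,623.7093    33,118.5463     198,711.2776
  Σ                  8,142.5258    36,741.9687     212,864.0882
P = 8,142.5258; D_Mac = 4.51236 yrs; D_mod = 4.11711 yrs; C = 21.76317.
Duration effect: -4.11711 × (+0.027) = -0.111162
Convexity effect: 0.5 × 21.76317 × (0.027)² = +0.0079327
ΔP/P ≈ -0.111162 + 0.0079327 = -0.103229 = -10.3229%.

-10.32%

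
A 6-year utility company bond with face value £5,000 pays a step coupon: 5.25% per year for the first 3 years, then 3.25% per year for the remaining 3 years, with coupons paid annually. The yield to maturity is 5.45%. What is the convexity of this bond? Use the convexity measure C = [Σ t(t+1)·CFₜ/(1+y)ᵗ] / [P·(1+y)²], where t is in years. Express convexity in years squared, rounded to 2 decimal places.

32.14

With y = 0.0545:
  t   CF        PV=CF/(1+0.0545)^t    t·PV        t(t+1)·PV
  1       262.50       248.9331       248.9331         497.8663
  2       262.50       236.0675       472.1349       1,416.4048
  3       262.50       223.8667       671.6002       2,686.4008
  4       162.50       131.4217       525.6867       2,628.4337
  5       162.50       124.6294       623.1469       3,738.8815
  6     5,162.50     3,754.7460    22,528.4758     157,699.3309
  Σ                  4,719.6644    25,069.9778     168,667.3179
P = 4,719.6644.
Convexity = Σ t(t+1)·PV / [P·(1+y)²] = 168,667.3179 / (4,719.6644 × 1.111970) = 32.13858.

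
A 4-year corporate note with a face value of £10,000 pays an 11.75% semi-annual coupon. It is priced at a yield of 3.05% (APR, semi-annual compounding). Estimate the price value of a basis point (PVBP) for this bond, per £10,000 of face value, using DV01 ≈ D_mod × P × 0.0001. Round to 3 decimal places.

Periodic yield y = 0.01525.
  t   CF        PV=CF/(1+0.01525)^t    t·PV
  1       587.50       578.6752       578.6752
  2       587.50       569.9830     1,139.9659
  3       587.50       561.4213     1,684.2639
  4       587.50       552.9882     2,211.9529
  5       587.50       544.6818     2,723.4091
  6       587.50       536.5002     3,219.0012
  7       587.50       528.4415     3,699.0902
  8    10,587.50     9,380.1425    75,041.1403
  Σ                 13,252.8337    90,297.4987
P = 13,252.8337; D_Mac = 6.81345 half-year periods = 3.40672 yrs; D_mod = 3.35555 yrs.
DV01 ≈ 3.35555 × 13,252.8337 × 0.0001 = 4.447057.

£4.447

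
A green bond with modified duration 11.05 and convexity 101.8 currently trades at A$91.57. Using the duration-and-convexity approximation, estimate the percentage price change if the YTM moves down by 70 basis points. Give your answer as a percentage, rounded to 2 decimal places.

Duration effect: -D_mod·Δy = -11.05 × (-0.007) = +0.077350
Convexity effect: ½·C·(Δy)² = 0.5 × 101.8 × (-0.007)² = +0.0024941
ΔP/P ≈ +0.077350 + 0.0024941 = +0.0798441
= +7.98441%.

+7.98%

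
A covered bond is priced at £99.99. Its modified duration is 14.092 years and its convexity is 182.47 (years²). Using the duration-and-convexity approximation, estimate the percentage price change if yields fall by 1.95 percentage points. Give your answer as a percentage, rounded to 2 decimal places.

+30.95%

Duration effect: -D_mod·Δy = -14.092 × (-0.0195) = +0.274794
Convexity effect: ½·C·(Δy)² = 0.5 × 182.47 × (-0.0195)² = +0.03469210875
ΔP/P ≈ +0.274794 + 0.03469210875 = +0.30948610875
= +30.948610875%.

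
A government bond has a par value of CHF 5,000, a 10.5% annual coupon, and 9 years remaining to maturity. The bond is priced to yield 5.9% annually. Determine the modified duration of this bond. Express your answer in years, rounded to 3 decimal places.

Periodic yield y = 0.059. First find Macaulay duration:
  t   CF        PV=CF/(1+0.059)^t    t·PV
  1       525.00       495.7507       495.7507
  2       525.00       468.1310       936.2620
  3       525.00       442.0500     1,326.1501
  4       525.00       417.4221     1,669.6885
  5       525.00       394.1663     1,970.8316
  6       525.00       372.2061     2,233.2369
  7       525.00       351.4695     2,460.2862
  8       525.00       331.8881     2,655.1044
  9     5,525.00     3,298.1366    29,683.2296
  Σ                  6,571.2204    43,430.5399
P = 6,571.2204; Macaulay duration = 43,430.5399 / 6,571.2204 = 6.60920 years.
Modified duration = D_Mac / (1 + y) = 6.60920 / 1.059 = 6.24099 years.

6.241 years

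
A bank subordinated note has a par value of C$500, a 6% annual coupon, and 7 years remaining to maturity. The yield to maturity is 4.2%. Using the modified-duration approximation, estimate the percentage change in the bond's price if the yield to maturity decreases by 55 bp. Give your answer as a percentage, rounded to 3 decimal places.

Periodic yield y = 0.042. Modified duration first:
  t   CF        PV=CF/(1+0.042)^t    t·PV
  1        30.00        28.7908        28.7908
  2        30.00        27.6303        55.2606
  3        30.00        26.5166        79.5498
  4        30.00        25.4478       101.7912
  5        30.00        24.4221       122.1104
  6        30.00        23.4377       140.6262
  7       530.00       397.3762     2,781.6333
  Σ                    553.6215     3,309.7624
P = 553.6215; D_Mac = 5.97838 yrs; D_mod = 5.97838/(1+0.042) = 5.73741 yrs.
ΔP/P ≈ -D_mod · Δy = -5.73741 × (-0.0055) = +0.031556 = +3.1556%.

+3.156%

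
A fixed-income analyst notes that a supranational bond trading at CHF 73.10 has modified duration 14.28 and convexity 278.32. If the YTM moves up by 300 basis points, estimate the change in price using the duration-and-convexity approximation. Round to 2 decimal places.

Duration effect: -D_mod·Δy = -14.28 × (+0.03) = -0.428400
Convexity effect: ½·C·(Δy)² = 0.5 × 278.32 × (0.03)² = +0.1252440
ΔP/P ≈ -0.428400 + 0.1252440 = -0.303156
ΔP ≈ 73.10 × (-0.303156) = -22.1607036.

-CHF 22.16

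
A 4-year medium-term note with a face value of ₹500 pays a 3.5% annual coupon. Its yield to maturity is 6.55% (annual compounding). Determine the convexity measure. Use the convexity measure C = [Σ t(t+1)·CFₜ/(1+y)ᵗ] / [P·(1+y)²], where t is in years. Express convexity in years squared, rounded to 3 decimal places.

16.383

With y = 0.0655:
  t   CF        PV=CF/(1+0.0655)^t    t·PV        t(t+1)·PV
  1        17.50        16.4242        16.4242          32.8484
  2        17.50        15.4146        30.8291          92.4874
  3        17.50        14.4670        43.4009         173.6037
  4       517.50       401.5102     1,606.0406       8,030.2032
  Σ                    447.8159     1,696.6949       8,329.1426
P = 447.8159.
Convexity = Σ t(t+1)·PV / [P·(1+y)²] = 8,329.1426 / (447.8159 × 1.135290) = 16.38302.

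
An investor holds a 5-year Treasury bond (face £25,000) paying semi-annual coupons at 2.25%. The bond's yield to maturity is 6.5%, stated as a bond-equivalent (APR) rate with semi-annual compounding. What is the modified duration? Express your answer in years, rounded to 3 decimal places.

Periodic yield y = 0.0325. First find Macaulay duration:
  t   CF        PV=CF/(1+0.0325)^t    t·PV
  1       281.25       272.3971       272.3971
  2       281.25       263.8229       527.6457
  3       281.25       255.5185       766.5555
  4       281.25       247.4755       989.9022
  5       281.25       239.6858     1,198.4288
  6       281.25       232.1412     1,392.8470
  7       281.25       224.8341     1,573.8384
  8       281.25       217.7570     1,742.0557
  9       281.25       210.9026     1,898.1236
  10   25,281.25    18,361.0680   183,610.6804
  Σ                 20,525.6026   193,972.4745
P = 20,525.6026; Macaulay duration = 193,972.4745 / 20,525.6026 = 9.45027 half-year periods = 4.72513 years.
Modified duration = D_Mac / (1 + y) = 4.72513 / 1.0325 = 4.57640 years.

4.576 years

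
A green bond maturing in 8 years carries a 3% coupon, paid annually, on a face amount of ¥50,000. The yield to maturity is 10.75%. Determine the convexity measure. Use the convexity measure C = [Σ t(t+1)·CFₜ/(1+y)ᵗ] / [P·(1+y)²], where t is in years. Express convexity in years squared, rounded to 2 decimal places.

48.67

With y = 0.1075:
  t   CF        PV=CF/(1+0.1075)^t    t·PV        t(t+1)·PV
  1     1,500.00     1,354.4018     1,354.4018       2,708.8036
  2     1,500.00     1,222.9362     2,445.8723       7,337.6170
  3     1,500.00     1,104.2313     3,312.6939      13,250.7756
  4     1,500.00       997.0486     3,988.1943      19,940.9716
  5     1,500.00       900.2696     4,501.3480      27,008.0880
  6     1,500.00       812.8845     4,877.3071      34,141.1496
  7     1,500.00       733.9815     5,137.8705      41,102.9641
  8    51,500.00    22,753.9788   182,031.8307   1,638,286.4765
  Σ                 29,879.7323   207,649.5187   1,783,776.8460
P = 29,879.7323.
Convexity = Σ t(t+1)·PV / [P·(1+y)²] = 1,783,776.8460 / (29,879.7323 × 1.226556) = 48.67168.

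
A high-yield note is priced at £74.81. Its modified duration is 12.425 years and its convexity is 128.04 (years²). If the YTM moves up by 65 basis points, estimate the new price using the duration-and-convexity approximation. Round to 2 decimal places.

Duration effect: -D_mod·Δy = -12.425 × (+0.0065) = -0.0807625
Convexity effect: ½·C·(Δy)² = 0.5 × 128.04 × (0.0065)² = +0.002704845
ΔP/P ≈ -0.0807625 + 0.002704845 = -0.078057655
New price ≈ 74.81 × (1 - 0.078057655) = 68.97050682945.

£68.97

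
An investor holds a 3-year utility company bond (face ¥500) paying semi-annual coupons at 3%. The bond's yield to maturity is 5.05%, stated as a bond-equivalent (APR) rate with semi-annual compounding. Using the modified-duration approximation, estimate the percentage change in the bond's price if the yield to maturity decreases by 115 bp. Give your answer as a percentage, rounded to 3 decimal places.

+3.239%

Periodic yield y = 0.02525. Modified duration first:
  t   CF        PV=CF/(1+0.02525)^t    t·PV
  1         7.50         7.3153         7.3153
  2         7.50         7.1351        14.2703
  3         7.50         6.9594        20.8782
  4         7.50         6.7880        27.1520
  5         7.50         6.6208        33.1041
  6       507.50       436.9758     2,621.8548
  Σ                    471.7944     2,724.5747
P = 471.7944; D_Mac = 5.77492 half-year periods = 2.88746 yrs; D_mod = 2.88746/(1+0.02525) = 2.81635 yrs.
ΔP/P ≈ -D_mod · Δy = -2.81635 × (-0.0115) = +0.032388 = +3.2388%.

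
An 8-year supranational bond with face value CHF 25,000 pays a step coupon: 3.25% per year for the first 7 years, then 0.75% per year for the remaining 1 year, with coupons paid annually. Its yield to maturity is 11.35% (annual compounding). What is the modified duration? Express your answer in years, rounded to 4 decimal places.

Periodic yield y = 0.1135. First find Macaulay duration:
  t   CF        PV=CF/(1+0.1135)^t    t·PV
  1       812.50       729.6812       729.6812
  2       812.50       655.3042     1,310.6083
  3       812.50       588.5085     1,765.5254
  4       812.50       528.5213     2,114.0851
  5       812.50       474.6487     2,373.2433
  6       812.50       426.2673     2,557.6039
  7       812.50       382.8175     2,679.7227
  8    25,187.50    10,657.6951    85,261.5610
  Σ                 14,443.4437    98,792.0310
P = 14,443.4437; Macaulay duration = 98,792.0310 / 14,443.4437 = 6.83992 years.
Modified duration = D_Mac / (1 + y) = 6.83992 / 1.1135 = 6.14272 years.

6.1427 years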